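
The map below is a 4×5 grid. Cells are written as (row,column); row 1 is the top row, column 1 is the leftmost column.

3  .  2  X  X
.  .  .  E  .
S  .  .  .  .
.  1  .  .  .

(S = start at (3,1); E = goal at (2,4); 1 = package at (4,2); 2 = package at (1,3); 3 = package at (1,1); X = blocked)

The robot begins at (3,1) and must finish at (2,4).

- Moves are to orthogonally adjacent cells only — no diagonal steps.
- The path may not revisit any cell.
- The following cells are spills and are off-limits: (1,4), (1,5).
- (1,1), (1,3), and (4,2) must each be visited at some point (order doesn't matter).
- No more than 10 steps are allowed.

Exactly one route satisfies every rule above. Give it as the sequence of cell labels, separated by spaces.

The 10-move cap with required stops at (1,1), (1,3), (4,2) leaves no slack for detours.
Route from (3,1): down 1 to (4,1), right 1 to (4,2), up 2 to (2,2), left 1 to (2,1), up 1 to (1,1), right 2 to (1,3), down 1 to (2,3), right 1 to (2,4) — 10 moves in all.
Check: all required cells visited; 10 ≤ 10 moves.

(3,1) (4,1) (4,2) (3,2) (2,2) (2,1) (1,1) (1,2) (1,3) (2,3) (2,4)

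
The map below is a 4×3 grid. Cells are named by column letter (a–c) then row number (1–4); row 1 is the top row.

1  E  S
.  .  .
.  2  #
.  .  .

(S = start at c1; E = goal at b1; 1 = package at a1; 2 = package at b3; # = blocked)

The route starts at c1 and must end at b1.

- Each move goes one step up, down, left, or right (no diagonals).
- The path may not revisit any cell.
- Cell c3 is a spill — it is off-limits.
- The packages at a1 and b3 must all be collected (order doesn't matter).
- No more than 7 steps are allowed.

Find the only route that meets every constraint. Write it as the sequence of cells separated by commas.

c1, c2, b2, b3, a3, a2, a1, b1

The budget equals the shortest possible length, so every move has to be on a shortest route through the required cells.
Route from c1: down 1 to c2, left 1 to b2, down 1 to b3, left 1 to a3, up 2 to a1, right 1 to b1 — 7 moves in all.
Check: all required cells visited; 7 ≤ 7 moves.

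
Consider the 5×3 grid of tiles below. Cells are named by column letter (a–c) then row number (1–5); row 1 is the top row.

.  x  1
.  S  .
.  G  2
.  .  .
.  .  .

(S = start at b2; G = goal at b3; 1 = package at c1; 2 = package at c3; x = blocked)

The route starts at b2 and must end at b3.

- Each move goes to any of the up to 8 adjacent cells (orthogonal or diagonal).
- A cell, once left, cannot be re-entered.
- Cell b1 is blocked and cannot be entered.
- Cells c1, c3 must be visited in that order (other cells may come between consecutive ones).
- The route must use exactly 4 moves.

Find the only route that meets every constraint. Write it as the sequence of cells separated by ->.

The waypoints must appear in the order c1, c3, with no cell reused.
Route from b2: up-right 1 to c1, down 2 to c3, left 1 to b3 — 4 moves in all.
Check: order respected (1 at step 1, 2 at step 3); 4 moves as required.

b2 -> c1 -> c2 -> c3 -> b3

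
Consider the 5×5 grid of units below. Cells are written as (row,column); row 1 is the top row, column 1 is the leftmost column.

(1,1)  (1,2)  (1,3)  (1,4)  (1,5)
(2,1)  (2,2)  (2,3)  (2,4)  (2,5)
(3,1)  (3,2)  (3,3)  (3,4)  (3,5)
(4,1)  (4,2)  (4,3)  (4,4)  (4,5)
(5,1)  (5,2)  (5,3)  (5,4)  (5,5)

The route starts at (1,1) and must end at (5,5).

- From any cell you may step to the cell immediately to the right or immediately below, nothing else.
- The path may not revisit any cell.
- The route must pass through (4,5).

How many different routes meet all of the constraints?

A right/down-only route from (1,1) to (5,5) makes exactly 4 down-moves and 4 right-moves in some order.
With no other constraints that would be C(8,4) = 70 routes.
Split at (4,5) and multiply the segment counts: (1,1)→(4,5): 35; (4,5)→(5,5): 1; product = 35.
That gives 35 routes.

35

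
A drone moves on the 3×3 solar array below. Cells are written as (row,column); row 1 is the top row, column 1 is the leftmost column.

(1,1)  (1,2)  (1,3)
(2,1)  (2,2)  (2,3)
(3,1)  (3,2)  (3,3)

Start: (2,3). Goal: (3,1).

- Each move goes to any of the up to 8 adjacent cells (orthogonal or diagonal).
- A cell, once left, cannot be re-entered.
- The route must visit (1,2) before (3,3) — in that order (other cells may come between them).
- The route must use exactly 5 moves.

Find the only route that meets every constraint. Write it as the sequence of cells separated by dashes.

(2,3) - (1,2) - (2,2) - (3,3) - (3,2) - (3,1)

The waypoints must appear in the order (1,2), (3,3), with no cell reused.
Route from (2,3): up-left 1 to (1,2), down 1 to (2,2), down-right 1 to (3,3), left 2 to (3,1) — 5 moves in all.
Check: order respected ((1,2) at step 1, (3,3) at step 3); 5 moves as required.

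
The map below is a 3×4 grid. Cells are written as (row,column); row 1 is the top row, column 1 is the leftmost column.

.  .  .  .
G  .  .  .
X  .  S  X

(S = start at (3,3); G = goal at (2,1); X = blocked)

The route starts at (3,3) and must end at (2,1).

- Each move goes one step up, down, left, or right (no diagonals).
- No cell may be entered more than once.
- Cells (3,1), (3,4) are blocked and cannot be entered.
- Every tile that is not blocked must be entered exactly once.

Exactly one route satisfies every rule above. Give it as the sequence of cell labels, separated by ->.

(3,3) -> (3,2) -> (2,2) -> (2,3) -> (2,4) -> (1,4) -> (1,3) -> (1,2) -> (1,1) -> (2,1)

Need to visit all 10 open cells exactly once, starting at (3,3) and ending at (2,1).
Route from (3,3): left to (3,2), up to (2,2), 2× right (reaching (2,4)), up to (1,4), 3× left (reaching (1,1)), down to (2,1) — 9 moves in all.
Check: all 10 open cells covered.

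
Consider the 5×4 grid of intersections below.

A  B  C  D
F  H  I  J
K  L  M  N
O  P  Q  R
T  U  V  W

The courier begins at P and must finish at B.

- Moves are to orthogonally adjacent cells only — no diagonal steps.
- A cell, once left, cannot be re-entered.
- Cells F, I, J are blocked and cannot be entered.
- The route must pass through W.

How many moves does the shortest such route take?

9

Any route passes through W somewhere between P and B. Summing Manhattan distances along the two legs (P → W → B) gives a lower bound of 3 + 6 = 9 moves.
A route of 9 moves achieves this: P → U → V → W → R → N → M → L → H → B.
Since 9 matches the lower bound, it is optimal.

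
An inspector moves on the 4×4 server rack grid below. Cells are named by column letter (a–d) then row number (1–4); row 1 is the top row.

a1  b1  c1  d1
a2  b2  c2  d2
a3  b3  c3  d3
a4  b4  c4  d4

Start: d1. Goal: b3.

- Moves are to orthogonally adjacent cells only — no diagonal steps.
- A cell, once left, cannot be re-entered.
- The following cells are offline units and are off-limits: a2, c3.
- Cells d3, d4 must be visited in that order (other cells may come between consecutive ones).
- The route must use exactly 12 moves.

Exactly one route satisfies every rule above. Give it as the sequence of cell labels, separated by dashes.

The waypoints must appear in the order d3, d4, with no cell reused.
Route from d1: left 2 to b1, down 1 to b2, right 2 to d2, down 2 to d4, left 3 to a4, up 1 to a3, right 1 to b3 — 12 moves in all.
Check: order respected (d3 at step 6, d4 at step 7); 12 moves as required.

d1 - c1 - b1 - b2 - c2 - d2 - d3 - d4 - c4 - b4 - a4 - a3 - b3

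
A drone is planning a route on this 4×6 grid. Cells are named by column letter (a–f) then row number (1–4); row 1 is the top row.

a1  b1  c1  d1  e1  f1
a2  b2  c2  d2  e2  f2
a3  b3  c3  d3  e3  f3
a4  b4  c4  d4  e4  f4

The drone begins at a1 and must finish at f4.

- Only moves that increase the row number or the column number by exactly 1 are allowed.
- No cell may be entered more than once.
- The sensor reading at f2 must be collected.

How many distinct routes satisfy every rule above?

A right/down-only route from a1 to f4 makes exactly 3 down-moves and 5 right-moves in some order.
With no other constraints that would be C(8,3) = 56 routes.
Split at f2 and multiply the segment counts: a1→f2: 6; f2→f4: 1; product = 6.
That gives 6 routes.

6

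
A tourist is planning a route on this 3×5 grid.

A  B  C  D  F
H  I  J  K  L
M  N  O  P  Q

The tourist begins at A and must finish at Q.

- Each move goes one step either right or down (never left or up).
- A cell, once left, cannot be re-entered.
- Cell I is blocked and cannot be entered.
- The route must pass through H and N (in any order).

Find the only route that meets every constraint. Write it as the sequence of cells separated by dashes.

A - H - M - N - O - P - Q

Moves only go right or down, so the column and row indices never decrease.
Route from A: 2× down (reaching M), 4× right (reaching Q) — 6 moves in all.
Check: all required cells visited.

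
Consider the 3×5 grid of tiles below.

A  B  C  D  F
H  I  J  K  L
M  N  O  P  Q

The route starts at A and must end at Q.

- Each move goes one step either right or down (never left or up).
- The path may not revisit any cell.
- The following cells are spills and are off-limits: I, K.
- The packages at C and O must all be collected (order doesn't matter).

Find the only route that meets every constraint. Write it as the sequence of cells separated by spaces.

Moves only go right or down, so the column and row indices never decrease.
Route from A: right 2 to C, down 2 to O, right 2 to Q — 6 moves in all.
Check: all required cells visited.

A B C J O P Q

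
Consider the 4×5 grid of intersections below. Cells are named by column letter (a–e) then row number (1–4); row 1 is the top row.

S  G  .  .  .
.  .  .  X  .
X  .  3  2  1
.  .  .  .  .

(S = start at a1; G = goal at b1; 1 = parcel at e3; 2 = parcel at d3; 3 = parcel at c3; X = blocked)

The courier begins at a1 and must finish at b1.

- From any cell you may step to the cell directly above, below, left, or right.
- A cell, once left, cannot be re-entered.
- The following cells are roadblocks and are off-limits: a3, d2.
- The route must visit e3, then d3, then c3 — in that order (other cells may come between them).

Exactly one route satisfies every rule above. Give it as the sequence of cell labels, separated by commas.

a1, a2, b2, b3, b4, c4, d4, e4, e3, d3, c3, c2, c1, b1

The waypoints must appear in the order e3, d3, c3, with no cell reused.
Route from a1: down 1 to a2, right 1 to b2, down 2 to b4, right 3 to e4, up 1 to e3, left 2 to c3, up 2 to c1, left 1 to b1 — 13 moves in all.
Check: order respected (1 at step 8, 2 at step 9, 3 at step 10).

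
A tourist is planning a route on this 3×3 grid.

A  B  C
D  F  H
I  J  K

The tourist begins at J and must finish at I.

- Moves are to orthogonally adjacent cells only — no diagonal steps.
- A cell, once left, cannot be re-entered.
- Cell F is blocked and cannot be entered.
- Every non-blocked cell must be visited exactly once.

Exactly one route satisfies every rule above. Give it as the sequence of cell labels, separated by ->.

Need to visit all 8 open cells exactly once, starting at J and ending at I.
Cell D has only two open neighbours (A and I), so the path must pass straight through it: one of those is the cell it's entered from and the other is where it exits.
Route from J: right 1 to K, up 2 to C, left 2 to A, down 2 to I — 7 moves in all.
Check: all 8 open cells covered.

J -> K -> H -> C -> B -> A -> D -> I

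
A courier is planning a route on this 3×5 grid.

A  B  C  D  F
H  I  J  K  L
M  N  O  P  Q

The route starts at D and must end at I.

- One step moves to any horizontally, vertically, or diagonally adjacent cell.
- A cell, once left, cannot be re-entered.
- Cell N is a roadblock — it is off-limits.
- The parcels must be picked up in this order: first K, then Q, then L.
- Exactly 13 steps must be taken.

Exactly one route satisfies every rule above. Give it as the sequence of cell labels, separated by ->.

D -> F -> K -> Q -> L -> P -> O -> J -> C -> B -> A -> H -> M -> I

The waypoints must appear in the order K, Q, L, with no cell reused.
Route from D: right to F, down-left to K, down-right to Q, up to L, down-left to P, left to O, 2× up (reaching C), 2× left (reaching A), 2× down (reaching M), up-right to I — 13 moves in all.
Check: order respected (K at step 2, Q at step 3, L at step 4); 13 moves as required.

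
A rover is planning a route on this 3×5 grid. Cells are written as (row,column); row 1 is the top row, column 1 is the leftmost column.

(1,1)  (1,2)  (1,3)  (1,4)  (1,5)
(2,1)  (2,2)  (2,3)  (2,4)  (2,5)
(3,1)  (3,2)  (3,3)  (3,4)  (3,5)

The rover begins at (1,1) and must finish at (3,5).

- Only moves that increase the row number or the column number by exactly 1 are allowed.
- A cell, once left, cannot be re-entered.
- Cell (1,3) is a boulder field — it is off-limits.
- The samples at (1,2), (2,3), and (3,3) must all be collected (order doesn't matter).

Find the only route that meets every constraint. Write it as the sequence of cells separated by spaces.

Moves only go right or down, so the column and row indices never decrease.
Route from (1,1): right to (1,2), down to (2,2), right to (2,3), down to (3,3), 2× right (reaching (3,5)) — 6 moves in all.
Check: all required cells visited.

(1,1) (1,2) (2,2) (2,3) (3,3) (3,4) (3,5)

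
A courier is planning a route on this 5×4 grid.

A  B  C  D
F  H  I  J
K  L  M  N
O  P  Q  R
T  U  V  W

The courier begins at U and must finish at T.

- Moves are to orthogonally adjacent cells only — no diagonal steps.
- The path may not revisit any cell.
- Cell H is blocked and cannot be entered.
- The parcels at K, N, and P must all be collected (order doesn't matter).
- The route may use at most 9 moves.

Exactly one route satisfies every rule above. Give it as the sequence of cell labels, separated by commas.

U, P, Q, R, N, M, L, K, O, T

The 9-move cap with required stops at K, N, P leaves no slack for detours.
Route from U: up to P, 2× right (reaching R), up to N, 3× left (reaching K), 2× down (reaching T) — 9 moves in all.
Check: all required cells visited; 9 ≤ 9 moves.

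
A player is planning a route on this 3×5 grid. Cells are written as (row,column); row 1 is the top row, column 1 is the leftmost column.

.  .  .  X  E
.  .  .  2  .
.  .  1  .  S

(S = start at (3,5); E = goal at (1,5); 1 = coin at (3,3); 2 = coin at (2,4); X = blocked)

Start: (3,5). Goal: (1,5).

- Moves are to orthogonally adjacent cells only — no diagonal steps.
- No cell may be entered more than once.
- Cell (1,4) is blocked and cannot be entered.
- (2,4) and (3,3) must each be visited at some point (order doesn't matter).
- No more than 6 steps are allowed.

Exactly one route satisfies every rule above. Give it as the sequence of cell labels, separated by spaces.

The 6-move cap with required stops at (2,4), (3,3) leaves no slack for detours.
Route from (3,5): 2× left (reaching (3,3)), up to (2,3), 2× right (reaching (2,5)), up to (1,5) — 6 moves in all.
Check: all required cells visited; 6 ≤ 6 moves.

(3,5) (3,4) (3,3) (2,3) (2,4) (2,5) (1,5)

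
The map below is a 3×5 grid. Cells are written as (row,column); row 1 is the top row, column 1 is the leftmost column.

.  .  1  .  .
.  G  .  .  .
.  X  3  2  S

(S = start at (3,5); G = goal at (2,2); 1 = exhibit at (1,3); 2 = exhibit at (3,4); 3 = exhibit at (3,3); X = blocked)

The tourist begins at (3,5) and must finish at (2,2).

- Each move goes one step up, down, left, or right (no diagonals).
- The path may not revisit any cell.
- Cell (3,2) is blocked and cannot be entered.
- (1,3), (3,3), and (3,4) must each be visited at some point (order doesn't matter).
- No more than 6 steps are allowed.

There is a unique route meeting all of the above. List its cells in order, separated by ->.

(3,5) -> (3,4) -> (3,3) -> (2,3) -> (1,3) -> (1,2) -> (2,2)

The budget equals the shortest possible length, so every move has to be on a shortest route through the required cells.
Route from (3,5): left 2 to (3,3), up 2 to (1,3), left 1 to (1,2), down 1 to (2,2) — 6 moves in all.
Check: all required cells visited; 6 ≤ 6 moves.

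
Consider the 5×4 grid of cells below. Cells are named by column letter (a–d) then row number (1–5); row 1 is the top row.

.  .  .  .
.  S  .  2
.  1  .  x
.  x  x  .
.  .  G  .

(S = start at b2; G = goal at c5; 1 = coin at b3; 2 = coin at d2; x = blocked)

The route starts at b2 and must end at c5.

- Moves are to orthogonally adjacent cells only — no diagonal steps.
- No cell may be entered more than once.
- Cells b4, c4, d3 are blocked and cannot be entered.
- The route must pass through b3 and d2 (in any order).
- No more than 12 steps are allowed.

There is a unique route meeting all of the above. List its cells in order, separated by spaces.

b2 b1 c1 d1 d2 c2 c3 b3 a3 a4 a5 b5 c5

The 12-move cap with required stops at b3, d2 leaves no slack for detours.
Route from b2: up to b1, 2× right (reaching d1), down to d2, left to c2, down to c3, 2× left (reaching a3), 2× down (reaching a5), 2× right (reaching c5) — 12 moves in all.
Check: all required cells visited; 12 ≤ 12 moves.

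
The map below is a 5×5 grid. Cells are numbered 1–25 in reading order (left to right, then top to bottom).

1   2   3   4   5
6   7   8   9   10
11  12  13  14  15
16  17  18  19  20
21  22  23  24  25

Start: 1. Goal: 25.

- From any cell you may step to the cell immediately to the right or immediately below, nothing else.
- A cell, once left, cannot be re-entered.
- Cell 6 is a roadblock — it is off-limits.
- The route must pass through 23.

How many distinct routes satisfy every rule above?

5

A right/down-only route from 1 to 25 makes exactly 4 down-moves and 4 right-moves in some order.
With no other constraints that would be C(8,4) = 70 routes.
Split at 23 and multiply the segment counts (each segment already excludes blocked cells): 1→23: 5; 23→25: 1; product = 5.
That gives 5 routes.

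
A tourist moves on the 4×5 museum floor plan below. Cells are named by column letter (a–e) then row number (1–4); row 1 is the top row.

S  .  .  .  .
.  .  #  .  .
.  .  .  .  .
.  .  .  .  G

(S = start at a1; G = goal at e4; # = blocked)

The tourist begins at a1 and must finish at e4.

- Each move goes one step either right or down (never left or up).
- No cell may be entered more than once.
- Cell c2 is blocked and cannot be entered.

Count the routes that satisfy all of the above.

17

A right/down-only route from a1 to e4 makes exactly 3 down-moves and 4 right-moves in some order.
With no other constraints that would be C(7,3) = 35 routes.
Subtract routes through each blocked cell (inclusion–exclusion for overlaps): − through c2: 18 → 17.
That gives 17 routes.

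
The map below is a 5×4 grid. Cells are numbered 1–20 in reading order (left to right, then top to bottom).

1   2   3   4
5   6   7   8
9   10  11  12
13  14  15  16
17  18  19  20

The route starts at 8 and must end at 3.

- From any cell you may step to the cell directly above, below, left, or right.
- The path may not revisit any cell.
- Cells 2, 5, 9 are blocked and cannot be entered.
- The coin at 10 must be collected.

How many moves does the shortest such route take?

Any route passes through 10 somewhere between 8 and 3. Summing Manhattan distances along the two legs (8 → 10 → 3) gives a lower bound of 3 + 3 = 6 moves.
A route of 6 moves achieves this: 8 → 12 → 11 → 10 → 6 → 7 → 3.
Since 6 matches the lower bound, it is optimal.

6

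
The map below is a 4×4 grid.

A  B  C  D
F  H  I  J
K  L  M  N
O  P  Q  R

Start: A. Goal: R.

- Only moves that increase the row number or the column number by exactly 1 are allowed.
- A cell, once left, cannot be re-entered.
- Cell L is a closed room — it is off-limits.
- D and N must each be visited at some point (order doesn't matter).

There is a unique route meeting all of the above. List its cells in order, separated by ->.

A -> B -> C -> D -> J -> N -> R

Moves only go right or down, so the column and row indices never decrease.
Route from A: 3× right (reaching D), 3× down (reaching R) — 6 moves in all.
Check: all required cells visited.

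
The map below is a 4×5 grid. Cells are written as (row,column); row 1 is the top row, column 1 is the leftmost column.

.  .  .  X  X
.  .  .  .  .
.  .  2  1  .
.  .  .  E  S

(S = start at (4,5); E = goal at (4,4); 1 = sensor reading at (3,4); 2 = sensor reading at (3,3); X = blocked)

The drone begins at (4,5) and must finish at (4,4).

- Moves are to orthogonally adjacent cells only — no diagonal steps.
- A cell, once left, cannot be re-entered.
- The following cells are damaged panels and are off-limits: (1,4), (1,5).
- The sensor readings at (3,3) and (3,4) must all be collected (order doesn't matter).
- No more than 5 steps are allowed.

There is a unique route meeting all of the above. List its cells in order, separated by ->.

(4,5) -> (3,5) -> (3,4) -> (3,3) -> (4,3) -> (4,4)

The 5-move cap with required stops at (3,3), (3,4) leaves no slack for detours.
Route from (4,5): up 1 to (3,5), left 2 to (3,3), down 1 to (4,3), right 1 to (4,4) — 5 moves in all.
Check: all required cells visited; 5 ≤ 5 moves.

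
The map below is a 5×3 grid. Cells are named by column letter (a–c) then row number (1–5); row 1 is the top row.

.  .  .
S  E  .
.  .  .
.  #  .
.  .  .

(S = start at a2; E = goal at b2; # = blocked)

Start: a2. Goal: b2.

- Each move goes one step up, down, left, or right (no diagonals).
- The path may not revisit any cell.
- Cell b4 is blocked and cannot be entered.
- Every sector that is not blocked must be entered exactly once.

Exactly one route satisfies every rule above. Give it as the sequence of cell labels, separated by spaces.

a2 a1 b1 c1 c2 c3 c4 c5 b5 a5 a4 a3 b3 b2

Need to visit all 14 open cells exactly once, starting at a2 and ending at b2.
Route from a2: up 1 to a1, right 2 to c1, down 4 to c5, left 2 to a5, up 2 to a3, right 1 to b3, up 1 to b2 — 13 moves in all.
Check: all 14 open cells covered.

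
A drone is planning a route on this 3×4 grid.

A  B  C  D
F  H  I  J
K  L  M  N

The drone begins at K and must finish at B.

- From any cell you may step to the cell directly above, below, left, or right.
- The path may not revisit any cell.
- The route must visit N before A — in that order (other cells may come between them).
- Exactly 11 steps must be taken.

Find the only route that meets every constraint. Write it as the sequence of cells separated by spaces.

K L M N J D C I H F A B

The waypoints must appear in the order N, A, with no cell reused.
Route from K: 3× right (reaching N), 2× up (reaching D), left to C, down to I, 2× left (reaching F), up to A, right to B — 11 moves in all.
Check: order respected (N at step 3, A at step 10); 11 moves as required.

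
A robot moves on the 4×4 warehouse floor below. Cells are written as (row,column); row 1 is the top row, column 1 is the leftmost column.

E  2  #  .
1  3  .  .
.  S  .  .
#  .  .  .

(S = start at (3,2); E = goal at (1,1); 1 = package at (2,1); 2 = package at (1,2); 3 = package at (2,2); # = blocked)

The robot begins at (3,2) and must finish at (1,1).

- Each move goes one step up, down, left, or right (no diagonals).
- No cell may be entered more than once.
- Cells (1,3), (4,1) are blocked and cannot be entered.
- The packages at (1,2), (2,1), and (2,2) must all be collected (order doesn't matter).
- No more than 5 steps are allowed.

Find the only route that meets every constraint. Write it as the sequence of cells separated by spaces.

The budget equals the shortest possible length, so every move has to be on a shortest route through the required cells.
Route from (3,2): left to (3,1), up to (2,1), right to (2,2), up to (1,2), left to (1,1) — 5 moves in all.
Check: all required cells visited; 5 ≤ 5 moves.

(3,2) (3,1) (2,1) (2,2) (1,2) (1,1)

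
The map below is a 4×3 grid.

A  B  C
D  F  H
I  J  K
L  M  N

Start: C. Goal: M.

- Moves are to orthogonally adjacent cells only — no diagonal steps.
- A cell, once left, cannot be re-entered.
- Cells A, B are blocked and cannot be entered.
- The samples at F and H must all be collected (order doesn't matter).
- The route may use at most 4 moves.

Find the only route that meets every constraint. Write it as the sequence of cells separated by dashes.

The 4-move cap with required stops at F, H leaves no slack for detours.
Route from C: down 1 to H, left 1 to F, down 2 to M — 4 moves in all.
Check: all required cells visited; 4 ≤ 4 moves.

C - H - F - J - M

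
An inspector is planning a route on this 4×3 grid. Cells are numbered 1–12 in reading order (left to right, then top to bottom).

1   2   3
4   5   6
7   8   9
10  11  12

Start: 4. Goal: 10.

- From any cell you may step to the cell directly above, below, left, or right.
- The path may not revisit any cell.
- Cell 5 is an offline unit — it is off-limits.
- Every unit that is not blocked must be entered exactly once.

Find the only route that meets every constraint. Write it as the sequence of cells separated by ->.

4 -> 1 -> 2 -> 3 -> 6 -> 9 -> 12 -> 11 -> 8 -> 7 -> 10

Need to visit all 11 open cells exactly once, starting at 4 and ending at 10.
Cell 2 has only two open neighbours (1 and 3), so the path must pass straight through it: one of those is the cell it's entered from and the other is where it exits.
Route from 4: up 1 to 1, right 2 to 3, down 3 to 12, left 1 to 11, up 1 to 8, left 1 to 7, down 1 to 10 — 10 moves in all.
Check: all 11 open cells covered.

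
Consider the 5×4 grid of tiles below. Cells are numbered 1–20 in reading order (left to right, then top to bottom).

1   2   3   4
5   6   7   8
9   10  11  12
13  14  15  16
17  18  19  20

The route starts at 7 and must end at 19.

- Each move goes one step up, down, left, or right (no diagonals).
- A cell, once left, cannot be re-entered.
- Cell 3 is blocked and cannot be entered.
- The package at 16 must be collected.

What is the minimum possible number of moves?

Any route passes through 16 somewhere between 7 and 19. Summing Manhattan distances along the two legs (7 → 16 → 19) gives a lower bound of 3 + 2 = 5 moves.
A route of 5 moves achieves this: 7 → 11 → 15 → 16 → 20 → 19.
Since 5 matches the lower bound, it is optimal.

5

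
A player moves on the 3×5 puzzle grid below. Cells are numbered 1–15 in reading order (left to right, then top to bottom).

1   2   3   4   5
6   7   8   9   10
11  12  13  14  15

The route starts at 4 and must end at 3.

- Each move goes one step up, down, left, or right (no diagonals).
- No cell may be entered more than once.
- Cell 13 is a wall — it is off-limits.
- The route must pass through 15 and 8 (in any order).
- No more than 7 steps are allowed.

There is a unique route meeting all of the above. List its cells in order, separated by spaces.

4 5 10 15 14 9 8 3

Any route must reach 15 and 8 and still end at 3 within 7 moves, so the order of the required stops is forced.
Route from 4: right 1 to 5, down 2 to 15, left 1 to 14, up 1 to 9, left 1 to 8, up 1 to 3 — 7 moves in all.
Check: all required cells visited; 7 ≤ 7 moves.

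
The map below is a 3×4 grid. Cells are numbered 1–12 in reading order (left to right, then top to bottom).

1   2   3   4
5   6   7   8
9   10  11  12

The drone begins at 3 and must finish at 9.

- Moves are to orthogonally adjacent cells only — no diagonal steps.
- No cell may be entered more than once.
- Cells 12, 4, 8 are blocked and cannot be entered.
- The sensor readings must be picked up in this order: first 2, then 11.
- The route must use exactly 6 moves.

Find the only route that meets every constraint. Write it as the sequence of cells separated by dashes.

3 - 2 - 6 - 7 - 11 - 10 - 9

The waypoints must appear in the order 2, 11, with no cell reused.
Route from 3: left 1 to 2, down 1 to 6, right 1 to 7, down 1 to 11, left 2 to 9 — 6 moves in all.
Check: order respected (2 at step 1, 11 at step 4); 6 moves as required.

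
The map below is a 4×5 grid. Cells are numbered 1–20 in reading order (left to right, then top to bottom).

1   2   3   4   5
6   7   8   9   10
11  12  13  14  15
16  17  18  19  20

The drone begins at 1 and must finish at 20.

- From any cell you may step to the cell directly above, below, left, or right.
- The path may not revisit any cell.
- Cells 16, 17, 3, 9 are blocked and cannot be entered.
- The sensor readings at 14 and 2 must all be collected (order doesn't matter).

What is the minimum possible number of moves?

7

Any route passes through 14 and 2 in some order between 1 and 20. Summing Manhattan distances along each leg and taking the cheapest ordering (1 → 2 → 14 → 20) gives a lower bound of 1 + 4 + 2 = 7 moves.
A route of 7 moves achieves this: 1 → 2 → 7 → 12 → 13 → 14 → 19 → 20.
Since 7 matches the lower bound, it is optimal.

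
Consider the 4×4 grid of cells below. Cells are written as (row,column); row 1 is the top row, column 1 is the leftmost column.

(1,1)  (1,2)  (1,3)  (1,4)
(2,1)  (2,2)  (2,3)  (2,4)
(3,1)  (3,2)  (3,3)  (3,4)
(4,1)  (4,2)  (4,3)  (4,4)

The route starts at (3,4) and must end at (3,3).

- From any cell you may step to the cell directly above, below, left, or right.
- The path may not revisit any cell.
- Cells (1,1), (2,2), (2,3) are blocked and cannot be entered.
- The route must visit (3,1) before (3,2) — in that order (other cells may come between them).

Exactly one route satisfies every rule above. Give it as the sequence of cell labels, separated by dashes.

(3,4) - (4,4) - (4,3) - (4,2) - (4,1) - (3,1) - (3,2) - (3,3)

The waypoints must appear in the order (3,1), (3,2), with no cell reused.
Route from (3,4): down to (4,4), 3× left (reaching (4,1)), up to (3,1), 2× right (reaching (3,3)) — 7 moves in all.
Check: order respected ((3,1) at step 5, (3,2) at step 6).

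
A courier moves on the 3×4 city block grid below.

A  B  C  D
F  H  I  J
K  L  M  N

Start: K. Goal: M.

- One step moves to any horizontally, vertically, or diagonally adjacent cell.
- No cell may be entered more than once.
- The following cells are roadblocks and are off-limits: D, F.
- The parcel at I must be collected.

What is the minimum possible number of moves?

Any route passes through I somewhere between K and M. Summing Chebyshev distances along the two legs (K → I → M) gives a lower bound of 2 + 1 = 3 moves.
A route of 3 moves achieves this: K → H → I → M.
Since 3 matches the lower bound, it is optimal.

3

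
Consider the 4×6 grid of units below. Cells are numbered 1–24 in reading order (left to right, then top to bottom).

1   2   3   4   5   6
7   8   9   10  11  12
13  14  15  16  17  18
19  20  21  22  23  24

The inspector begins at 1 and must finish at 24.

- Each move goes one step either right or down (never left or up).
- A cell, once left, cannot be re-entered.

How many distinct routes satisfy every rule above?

A right/down-only route from 1 to 24 makes exactly 3 down-moves and 5 right-moves in some order.
With no other constraints that would be C(8,3) = 56 routes.
That gives 56 routes.

56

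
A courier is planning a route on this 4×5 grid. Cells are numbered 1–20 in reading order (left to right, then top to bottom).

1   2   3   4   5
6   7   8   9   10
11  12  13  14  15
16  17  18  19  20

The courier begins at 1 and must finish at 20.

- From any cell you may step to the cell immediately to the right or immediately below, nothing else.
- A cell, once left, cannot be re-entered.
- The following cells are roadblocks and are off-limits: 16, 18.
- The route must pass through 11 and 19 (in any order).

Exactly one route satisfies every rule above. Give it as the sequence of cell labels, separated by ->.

Moves only go right or down, so the column and row indices never decrease.
Route from 1: 2× down (reaching 11), 3× right (reaching 14), down to 19, right to 20 — 7 moves in all.
Check: all required cells visited.

1 -> 6 -> 11 -> 12 -> 13 -> 14 -> 19 -> 20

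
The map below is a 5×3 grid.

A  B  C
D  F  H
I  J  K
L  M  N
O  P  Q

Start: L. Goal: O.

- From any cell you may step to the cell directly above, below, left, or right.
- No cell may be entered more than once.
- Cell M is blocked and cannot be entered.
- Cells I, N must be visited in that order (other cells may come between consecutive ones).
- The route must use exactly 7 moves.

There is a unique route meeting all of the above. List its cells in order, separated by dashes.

L - I - J - K - N - Q - P - O

The waypoints must appear in the order I, N, with no cell reused.
Route from L: up 1 to I, right 2 to K, down 2 to Q, left 2 to O — 7 moves in all.
Check: order respected (I at step 1, N at step 4); 7 moves as required.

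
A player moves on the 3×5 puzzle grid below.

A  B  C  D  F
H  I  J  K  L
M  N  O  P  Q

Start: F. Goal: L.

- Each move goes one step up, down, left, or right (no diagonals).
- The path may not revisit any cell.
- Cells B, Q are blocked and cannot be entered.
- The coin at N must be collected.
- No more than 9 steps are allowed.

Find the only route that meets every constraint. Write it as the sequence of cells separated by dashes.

F - D - C - J - I - N - O - P - K - L

Any route must reach N and still end at L within 9 moves, so the order of the required stops is forced.
Route from F: left 2 to C, down 1 to J, left 1 to I, down 1 to N, right 2 to P, up 1 to K, right 1 to L — 9 moves in all.
Check: all required cells visited; 9 ≤ 9 moves.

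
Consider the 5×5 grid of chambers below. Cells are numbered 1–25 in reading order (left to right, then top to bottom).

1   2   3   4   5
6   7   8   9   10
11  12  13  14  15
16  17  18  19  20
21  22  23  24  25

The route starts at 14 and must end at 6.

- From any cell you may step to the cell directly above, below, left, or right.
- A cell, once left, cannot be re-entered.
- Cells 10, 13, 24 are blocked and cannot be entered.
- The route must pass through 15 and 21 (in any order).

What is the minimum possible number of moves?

Any route passes through 15 and 21 in some order between 14 and 6. Summing Manhattan distances along each leg and taking the cheapest ordering (14 → 15 → 21 → 6) gives a lower bound of 1 + 6 + 3 = 10 moves.
A route of 10 moves achieves this: 14 → 15 → 20 → 19 → 18 → 23 → 22 → 21 → 16 → 11 → 6.
Since 10 matches the lower bound, it is optimal.

10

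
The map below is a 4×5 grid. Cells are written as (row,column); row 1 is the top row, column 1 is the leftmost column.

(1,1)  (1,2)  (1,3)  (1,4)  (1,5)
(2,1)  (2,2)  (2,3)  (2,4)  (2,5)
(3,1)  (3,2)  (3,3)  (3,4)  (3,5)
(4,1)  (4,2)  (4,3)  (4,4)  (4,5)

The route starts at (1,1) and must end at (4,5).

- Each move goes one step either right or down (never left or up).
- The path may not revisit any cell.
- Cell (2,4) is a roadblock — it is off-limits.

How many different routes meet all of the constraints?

23

A right/down-only route from (1,1) to (4,5) makes exactly 3 down-moves and 4 right-moves in some order.
With no other constraints that would be C(7,3) = 35 routes.
Subtract routes through each blocked cell (inclusion–exclusion for overlaps): − through (2,4): 12 → 23.
That gives 23 routes.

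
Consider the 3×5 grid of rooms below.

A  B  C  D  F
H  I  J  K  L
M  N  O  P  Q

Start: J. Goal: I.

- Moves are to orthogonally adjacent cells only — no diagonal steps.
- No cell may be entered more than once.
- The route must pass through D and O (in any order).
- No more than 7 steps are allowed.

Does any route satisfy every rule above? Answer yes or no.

yes

One route that works: J → C → D → K → P → O → N → I.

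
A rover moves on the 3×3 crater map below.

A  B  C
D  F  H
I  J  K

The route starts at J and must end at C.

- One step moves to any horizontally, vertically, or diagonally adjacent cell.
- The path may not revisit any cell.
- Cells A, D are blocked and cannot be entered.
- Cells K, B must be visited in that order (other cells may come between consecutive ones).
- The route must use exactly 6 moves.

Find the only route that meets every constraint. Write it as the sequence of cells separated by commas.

The waypoints must appear in the order K, B, with no cell reused.
Route from J: left to I, up-right to F, down-right to K, up to H, up-left to B, right to C — 6 moves in all.
Check: order respected (K at step 3, B at step 5); 6 moves as required.

J, I, F, K, H, B, C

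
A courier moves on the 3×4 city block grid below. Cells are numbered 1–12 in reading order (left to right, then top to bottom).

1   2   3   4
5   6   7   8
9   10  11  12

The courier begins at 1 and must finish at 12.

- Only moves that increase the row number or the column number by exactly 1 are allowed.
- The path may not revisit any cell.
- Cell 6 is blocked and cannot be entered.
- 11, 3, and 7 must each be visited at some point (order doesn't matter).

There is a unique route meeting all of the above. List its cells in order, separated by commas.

Moves only go right or down, so the column and row indices never decrease.
Route from 1: 2× right (reaching 3), 2× down (reaching 11), right to 12 — 5 moves in all.
Check: all required cells visited.

1, 2, 3, 7, 11, 12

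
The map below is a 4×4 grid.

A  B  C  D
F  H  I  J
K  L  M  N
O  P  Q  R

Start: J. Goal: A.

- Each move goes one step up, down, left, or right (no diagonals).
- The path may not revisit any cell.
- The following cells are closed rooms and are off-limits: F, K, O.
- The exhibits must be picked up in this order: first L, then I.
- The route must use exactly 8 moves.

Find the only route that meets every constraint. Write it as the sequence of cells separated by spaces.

The waypoints must appear in the order L, I, with no cell reused.
Route from J: down 1 to N, left 2 to L, up 1 to H, right 1 to I, up 1 to C, left 2 to A — 8 moves in all.
Check: order respected (L at step 3, I at step 5); 8 moves as required.

J N M L H I C B A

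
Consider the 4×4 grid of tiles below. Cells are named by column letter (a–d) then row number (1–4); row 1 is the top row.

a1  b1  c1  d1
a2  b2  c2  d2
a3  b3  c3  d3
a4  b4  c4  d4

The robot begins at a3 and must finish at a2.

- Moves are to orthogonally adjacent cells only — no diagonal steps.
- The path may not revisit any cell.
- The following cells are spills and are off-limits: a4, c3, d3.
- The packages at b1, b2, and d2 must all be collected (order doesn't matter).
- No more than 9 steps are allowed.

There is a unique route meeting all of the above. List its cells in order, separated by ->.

The budget equals the shortest possible length, so every move has to be on a shortest route through the required cells.
Route from a3: right to b3, up to b2, 2× right (reaching d2), up to d1, 3× left (reaching a1), down to a2 — 9 moves in all.
Check: all required cells visited; 9 ≤ 9 moves.

a3 -> b3 -> b2 -> c2 -> d2 -> d1 -> c1 -> b1 -> a1 -> a2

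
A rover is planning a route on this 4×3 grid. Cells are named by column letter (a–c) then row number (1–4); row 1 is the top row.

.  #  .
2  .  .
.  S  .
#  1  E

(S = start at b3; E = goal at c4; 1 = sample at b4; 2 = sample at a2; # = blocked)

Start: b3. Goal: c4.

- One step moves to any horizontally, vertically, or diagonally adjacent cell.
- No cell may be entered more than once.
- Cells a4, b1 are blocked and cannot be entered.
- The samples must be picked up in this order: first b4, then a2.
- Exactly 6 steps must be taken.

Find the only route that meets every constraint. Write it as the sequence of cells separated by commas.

The waypoints must appear in the order b4, a2, with no cell reused.
Route from b3: down to b4, up-left to a3, up to a2, right to b2, down-right to c3, down to c4 — 6 moves in all.
Check: order respected (1 at step 1, 2 at step 3); 6 moves as required.

b3, b4, a3, a2, b2, c3, c4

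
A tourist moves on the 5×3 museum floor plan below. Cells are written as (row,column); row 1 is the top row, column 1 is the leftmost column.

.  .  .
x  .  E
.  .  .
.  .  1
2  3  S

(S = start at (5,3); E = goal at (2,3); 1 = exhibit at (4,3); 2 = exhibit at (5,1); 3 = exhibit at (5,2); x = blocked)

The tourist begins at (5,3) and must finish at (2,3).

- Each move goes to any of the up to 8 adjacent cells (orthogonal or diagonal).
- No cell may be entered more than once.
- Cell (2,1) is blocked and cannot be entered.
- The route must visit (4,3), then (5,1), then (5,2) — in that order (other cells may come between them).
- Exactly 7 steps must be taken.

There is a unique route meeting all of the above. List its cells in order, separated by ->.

(5,3) -> (4,3) -> (4,2) -> (5,1) -> (5,2) -> (4,1) -> (3,2) -> (2,3)

The waypoints must appear in the order (4,3), (5,1), (5,2), with no cell reused.
Route from (5,3): up to (4,3), left to (4,2), down-left to (5,1), right to (5,2), up-left to (4,1), 2× up-right (reaching (2,3)) — 7 moves in all.
Check: order respected (1 at step 1, 2 at step 3, 3 at step 4); 7 moves as required.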